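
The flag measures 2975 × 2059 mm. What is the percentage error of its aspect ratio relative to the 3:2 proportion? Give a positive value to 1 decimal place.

3.7%

Ratio = 2975 / 2059 ≈ 1.4449.
Ideal 3:2 = 1.5000. |1.4449 − 1.5000| / 1.5000 ≈ 3.67% → 3.7%.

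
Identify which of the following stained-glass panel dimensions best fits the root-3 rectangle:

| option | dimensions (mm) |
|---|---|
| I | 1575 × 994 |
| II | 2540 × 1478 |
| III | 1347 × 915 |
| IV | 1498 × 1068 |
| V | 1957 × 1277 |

II

Target root-3 ≈ 1.732.
I: 1.585 (Δ0.147)  II: 1.719 (Δ0.013)  III: 1.472 (Δ0.260)  IV: 1.403 (Δ0.329)  V: 1.532 (Δ0.200)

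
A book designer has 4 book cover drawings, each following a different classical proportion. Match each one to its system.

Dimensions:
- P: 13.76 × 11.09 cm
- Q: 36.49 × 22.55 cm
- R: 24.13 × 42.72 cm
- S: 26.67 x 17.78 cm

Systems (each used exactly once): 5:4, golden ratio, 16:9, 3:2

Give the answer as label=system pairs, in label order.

P=5:4, Q=golden ratio, R=16:9, S=3:2

Ratios: P ≈ 1.241; Q ≈ 1.618; R ≈ 1.770; S ≈ 1.500.
Targets: 5:4 ≈ 1.250; golden ratio ≈ 1.618; 16:9 ≈ 1.778; 3:2 ≈ 1.500.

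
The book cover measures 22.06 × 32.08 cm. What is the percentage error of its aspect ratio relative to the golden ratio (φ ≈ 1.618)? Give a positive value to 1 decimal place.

Ratio = 32.08 / 22.06 ≈ 1.4542.
Ideal golden ratio ≈ 1.6180. |1.4542 − 1.6180| / 1.6180 ≈ 10.12% → 10.1%.

10.1%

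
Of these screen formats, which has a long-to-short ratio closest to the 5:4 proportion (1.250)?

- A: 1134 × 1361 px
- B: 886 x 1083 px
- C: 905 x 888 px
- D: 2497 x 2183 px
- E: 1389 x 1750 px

Ratios (long/short): A ≈ 1.200; B ≈ 1.222; C ≈ 1.019; D ≈ 1.144; E ≈ 1.260.
5:4 ≈ 1.250; option E is nearest (Δ 0.010).

E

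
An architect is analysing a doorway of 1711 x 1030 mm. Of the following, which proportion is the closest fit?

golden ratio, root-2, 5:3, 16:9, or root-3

Ratio = 1711 / 1030 ≈ 1.661.
Distances: golden ratio 1.618 (Δ 0.043); root-2 1.414 (Δ 0.247); 5:3 1.667 (Δ 0.006); 16:9 1.778 (Δ 0.117); root-3 1.732 (Δ 0.071).

5:3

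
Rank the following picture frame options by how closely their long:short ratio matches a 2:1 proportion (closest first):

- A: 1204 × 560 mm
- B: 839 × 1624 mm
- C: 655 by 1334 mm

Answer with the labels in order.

Ratios: A = 1204 / 560 ≈ 2.150; B = 1624 / 839 ≈ 1.936; C = 1334 / 655 ≈ 2.037.
|Δ from 2.000|: A 0.150; B 0.064; C 0.037.

C, B, A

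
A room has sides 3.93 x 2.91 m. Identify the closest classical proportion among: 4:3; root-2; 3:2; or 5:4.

4:3

Ratio = 3.93 / 2.91 ≈ 1.351.
Distances: 4:3 1.333 (Δ 0.018); root-2 1.414 (Δ 0.063); 3:2 1.500 (Δ 0.149); 5:4 1.250 (Δ 0.101).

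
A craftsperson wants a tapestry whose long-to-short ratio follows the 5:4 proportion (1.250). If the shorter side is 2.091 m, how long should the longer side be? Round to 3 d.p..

5:4 = 1.25000.
Longer side = 2.091 × 1.25000 ≈ 2.61375 → 2.614 m.

2.614 m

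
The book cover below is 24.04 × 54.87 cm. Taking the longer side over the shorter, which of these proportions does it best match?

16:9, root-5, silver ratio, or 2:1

54.87/24.04 ≈ 2.282. Nearest candidates are root-5 (2.236, off by 0.046) and silver ratio (2.414, off by 0.132).

root-5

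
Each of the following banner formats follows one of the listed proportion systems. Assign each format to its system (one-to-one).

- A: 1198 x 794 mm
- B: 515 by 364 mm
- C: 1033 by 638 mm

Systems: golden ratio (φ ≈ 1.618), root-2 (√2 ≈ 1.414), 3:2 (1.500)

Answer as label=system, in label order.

Ratios: A ≈ 1.509; B ≈ 1.415; C ≈ 1.619.
Targets: golden ratio ≈ 1.618; root-2 ≈ 1.414; 3:2 ≈ 1.500.

A=3:2, B=root-2, C=golden ratio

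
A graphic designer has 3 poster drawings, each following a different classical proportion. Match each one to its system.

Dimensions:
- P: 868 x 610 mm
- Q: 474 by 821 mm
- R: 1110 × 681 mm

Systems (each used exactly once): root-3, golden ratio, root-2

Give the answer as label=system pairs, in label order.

P=root-2, Q=root-3, R=golden ratio

P = 868/610 ≈ 1.423 → root-2 (1.414)
Q = 821/474 ≈ 1.732 → root-3 (1.732)
R = 1110/681 ≈ 1.630 → golden ratio (1.618)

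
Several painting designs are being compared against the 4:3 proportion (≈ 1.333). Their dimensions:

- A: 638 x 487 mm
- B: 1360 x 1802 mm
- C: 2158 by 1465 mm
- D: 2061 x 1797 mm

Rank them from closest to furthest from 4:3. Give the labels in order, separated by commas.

B, A, C, D

Ratios: A = 638 / 487 ≈ 1.310; B = 1802 / 1360 ≈ 1.325; C = 2158 / 1465 ≈ 1.473; D = 2061 / 1797 ≈ 1.147.
|Δ from 1.333|: A 0.023; B 0.008; C 0.140; D 0.186.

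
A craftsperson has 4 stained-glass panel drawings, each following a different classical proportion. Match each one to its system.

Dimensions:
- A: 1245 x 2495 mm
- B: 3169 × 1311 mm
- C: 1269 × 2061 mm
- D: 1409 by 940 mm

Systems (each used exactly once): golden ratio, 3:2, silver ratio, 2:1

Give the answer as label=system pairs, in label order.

A = 2495/1245 ≈ 2.004 → 2:1 (2.000)
B = 3169/1311 ≈ 2.417 → silver ratio (2.414)
C = 2061/1269 ≈ 1.624 → golden ratio (1.618)
D = 1409/940 ≈ 1.499 → 3:2 (1.500)

A=2:1, B=silver ratio, C=golden ratio, D=3:2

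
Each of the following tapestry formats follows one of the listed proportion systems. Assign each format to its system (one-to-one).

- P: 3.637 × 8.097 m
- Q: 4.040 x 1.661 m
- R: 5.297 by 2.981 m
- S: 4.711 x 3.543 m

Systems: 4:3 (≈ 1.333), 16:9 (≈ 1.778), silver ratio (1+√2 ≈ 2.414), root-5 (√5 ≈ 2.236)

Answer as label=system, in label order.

P=root-5, Q=silver ratio, R=16:9, S=4:3

P = 8.097/3.637 ≈ 2.226 → root-5 (2.236)
Q = 4.040/1.661 ≈ 2.432 → silver ratio (2.414)
R = 5.297/2.981 ≈ 1.777 → 16:9 (1.778)
S = 4.711/3.543 ≈ 1.330 → 4:3 (1.333)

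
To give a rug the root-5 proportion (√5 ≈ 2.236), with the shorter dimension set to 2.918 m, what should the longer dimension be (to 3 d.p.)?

6.525 m

root-5 ≈ 2.23607.
Longer side = 2.918 × 2.23607 ≈ 6.52485 → 6.525 m.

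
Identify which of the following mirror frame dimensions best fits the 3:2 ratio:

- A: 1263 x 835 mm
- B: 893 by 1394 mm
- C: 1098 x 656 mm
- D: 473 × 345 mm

Target 3:2 ≈ 1.500.
A: 1.513 (Δ0.013)  B: 1.561 (Δ0.061)  C: 1.674 (Δ0.174)  D: 1.371 (Δ0.129)

A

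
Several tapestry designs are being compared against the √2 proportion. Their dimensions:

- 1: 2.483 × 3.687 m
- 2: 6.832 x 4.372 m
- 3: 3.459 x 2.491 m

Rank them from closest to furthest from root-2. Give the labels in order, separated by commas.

3, 1, 2

Ratios: 1 = 3.687 / 2.483 ≈ 1.485; 2 = 6.832 / 4.372 ≈ 1.563; 3 = 3.459 / 2.491 ≈ 1.389.
|Δ from 1.414|: 1 0.071; 2 0.149; 3 0.025.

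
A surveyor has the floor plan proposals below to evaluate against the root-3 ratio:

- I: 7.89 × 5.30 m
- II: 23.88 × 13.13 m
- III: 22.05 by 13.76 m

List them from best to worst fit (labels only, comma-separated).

II, III, I

I: 7.89/5.30 ≈ 1.489 → |1.489 − 1.732| = 0.243
II: 23.88/13.13 ≈ 1.819 → |1.819 − 1.732| = 0.087
III: 22.05/13.76 ≈ 1.602 → |1.602 − 1.732| = 0.130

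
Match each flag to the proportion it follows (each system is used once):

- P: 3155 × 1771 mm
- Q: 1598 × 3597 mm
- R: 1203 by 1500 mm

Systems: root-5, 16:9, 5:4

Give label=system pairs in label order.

P = 3155/1771 ≈ 1.781 → 16:9 (1.778)
Q = 3597/1598 ≈ 2.251 → root-5 (2.236)
R = 1500/1203 ≈ 1.247 → 5:4 (1.250)

P=16:9, Q=root-5, R=5:4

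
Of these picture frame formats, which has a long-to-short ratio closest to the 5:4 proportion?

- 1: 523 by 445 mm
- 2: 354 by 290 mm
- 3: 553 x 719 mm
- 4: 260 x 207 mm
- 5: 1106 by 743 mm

Target 5:4 ≈ 1.250.
1: 1.175 (Δ0.075)  2: 1.221 (Δ0.029)  3: 1.300 (Δ0.050)  4: 1.256 (Δ0.006)  5: 1.489 (Δ0.239)

4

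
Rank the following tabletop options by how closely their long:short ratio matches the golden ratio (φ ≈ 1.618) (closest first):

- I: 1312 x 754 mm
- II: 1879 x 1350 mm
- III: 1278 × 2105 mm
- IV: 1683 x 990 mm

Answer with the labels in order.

Ratios: I = 1312 / 754 ≈ 1.740; II = 1879 / 1350 ≈ 1.392; III = 2105 / 1278 ≈ 1.647; IV = 1683 / 990 ≈ 1.700.
|Δ from 1.618|: I 0.122; II 0.226; III 0.029; IV 0.082.

III, IV, I, II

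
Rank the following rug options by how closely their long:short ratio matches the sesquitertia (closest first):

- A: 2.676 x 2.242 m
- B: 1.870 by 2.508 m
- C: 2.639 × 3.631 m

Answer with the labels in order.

B, C, A

A: 2.676/2.242 ≈ 1.194 → |1.194 − 1.333| = 0.139
B: 2.508/1.870 ≈ 1.341 → |1.341 − 1.333| = 0.008
C: 3.631/2.639 ≈ 1.376 → |1.376 − 1.333| = 0.043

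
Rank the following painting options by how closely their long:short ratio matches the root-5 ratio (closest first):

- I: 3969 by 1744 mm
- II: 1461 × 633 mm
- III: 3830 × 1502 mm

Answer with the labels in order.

I, II, III

I: 3969/1744 ≈ 2.276 → |2.276 − 2.236| = 0.040
II: 1461/633 ≈ 2.308 → |2.308 − 2.236| = 0.072
III: 3830/1502 ≈ 2.550 → |2.550 − 2.236| = 0.314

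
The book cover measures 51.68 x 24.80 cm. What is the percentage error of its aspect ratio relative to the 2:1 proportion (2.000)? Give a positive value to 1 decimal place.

Ratio = 51.68 / 24.80 ≈ 2.0839.
Ideal 2:1 = 2.0000. |2.0839 − 2.0000| / 2.0000 ≈ 4.19% → 4.2%.

4.2%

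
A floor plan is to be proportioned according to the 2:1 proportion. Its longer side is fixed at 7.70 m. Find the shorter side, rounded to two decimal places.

2:1 = 2.00000.
Shorter side = 7.70 ÷ 2.00000 ≈ 3.8500 → 3.85 m.

3.85 m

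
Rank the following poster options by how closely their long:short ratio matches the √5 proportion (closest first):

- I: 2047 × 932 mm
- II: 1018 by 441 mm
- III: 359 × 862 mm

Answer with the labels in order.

I, II, III

I: 2047/932 ≈ 2.196 → |2.196 − 2.236| = 0.040
II: 1018/441 ≈ 2.308 → |2.308 − 2.236| = 0.072
III: 862/359 ≈ 2.401 → |2.401 − 2.236| = 0.165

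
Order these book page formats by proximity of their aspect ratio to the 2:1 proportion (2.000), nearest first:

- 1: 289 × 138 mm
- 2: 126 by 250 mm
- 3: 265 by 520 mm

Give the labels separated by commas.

1: 289/138 ≈ 2.094 → |2.094 − 2.000| = 0.094
2: 250/126 ≈ 1.984 → |1.984 − 2.000| = 0.016
3: 520/265 ≈ 1.962 → |1.962 − 2.000| = 0.038

2, 3, 1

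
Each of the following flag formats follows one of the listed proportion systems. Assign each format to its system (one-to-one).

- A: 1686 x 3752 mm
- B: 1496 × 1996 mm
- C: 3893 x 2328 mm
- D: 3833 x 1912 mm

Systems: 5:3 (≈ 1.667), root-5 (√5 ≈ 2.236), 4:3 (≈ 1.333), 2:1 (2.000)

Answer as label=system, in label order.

A=root-5, B=4:3, C=5:3, D=2:1

A = 3752/1686 ≈ 2.225 → root-5 (2.236)
B = 1996/1496 ≈ 1.334 → 4:3 (1.333)
C = 3893/2328 ≈ 1.672 → 5:3 (1.667)
D = 3833/1912 ≈ 2.005 → 2:1 (2.000)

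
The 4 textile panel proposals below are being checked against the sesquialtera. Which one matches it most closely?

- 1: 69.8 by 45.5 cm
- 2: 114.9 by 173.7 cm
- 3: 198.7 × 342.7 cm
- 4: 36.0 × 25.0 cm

Ratios (long/short): 1 ≈ 1.534; 2 ≈ 1.512; 3 ≈ 1.725; 4 ≈ 1.440.
3:2 ≈ 1.500; option 2 is nearest (Δ 0.012).

2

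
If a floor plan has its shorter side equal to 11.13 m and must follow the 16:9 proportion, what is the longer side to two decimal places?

19.79 m

16:9 ≈ 1.77778.
Longer side = 11.13 × 1.77778 ≈ 19.7867 → 19.79 m.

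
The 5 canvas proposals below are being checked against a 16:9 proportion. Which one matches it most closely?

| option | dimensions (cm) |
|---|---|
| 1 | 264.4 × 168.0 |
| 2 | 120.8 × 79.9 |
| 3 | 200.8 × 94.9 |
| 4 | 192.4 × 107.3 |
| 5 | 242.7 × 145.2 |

Ratios (long/short): 1 ≈ 1.574; 2 ≈ 1.512; 3 ≈ 2.116; 4 ≈ 1.793; 5 ≈ 1.671.
16:9 ≈ 1.778; option 4 is nearest (Δ 0.015).

4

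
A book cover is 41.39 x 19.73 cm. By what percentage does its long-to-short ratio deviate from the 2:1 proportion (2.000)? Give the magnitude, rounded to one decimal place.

4.9%

Ratio = 41.39 / 19.73 ≈ 2.0978.
Ideal 2:1 = 2.0000. |2.0978 − 2.0000| / 2.0000 ≈ 4.89% → 4.9%.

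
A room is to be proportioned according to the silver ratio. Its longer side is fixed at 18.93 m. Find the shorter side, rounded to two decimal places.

silver ratio ≈ 2.41421.
Shorter side = 18.93 ÷ 2.41421 ≈ 7.8411 → 7.84 m.

7.84 m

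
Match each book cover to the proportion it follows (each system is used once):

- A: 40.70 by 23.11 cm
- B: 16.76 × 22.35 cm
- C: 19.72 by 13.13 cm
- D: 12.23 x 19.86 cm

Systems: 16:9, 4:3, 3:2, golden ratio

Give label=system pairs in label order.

A=16:9, B=4:3, C=3:2, D=golden ratio

A = 40.70/23.11 ≈ 1.761 → 16:9 (1.778)
B = 22.35/16.76 ≈ 1.334 → 4:3 (1.333)
C = 19.72/13.13 ≈ 1.502 → 3:2 (1.500)
D = 19.86/12.23 ≈ 1.624 → golden ratio (1.618)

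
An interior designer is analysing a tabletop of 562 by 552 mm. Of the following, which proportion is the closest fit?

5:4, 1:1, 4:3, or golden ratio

Ratio = 562 / 552 ≈ 1.018.
Distances: 5:4 1.250 (Δ 0.232); 1:1 1.000 (Δ 0.018); 4:3 1.333 (Δ 0.315); golden ratio 1.618 (Δ 0.600).

1:1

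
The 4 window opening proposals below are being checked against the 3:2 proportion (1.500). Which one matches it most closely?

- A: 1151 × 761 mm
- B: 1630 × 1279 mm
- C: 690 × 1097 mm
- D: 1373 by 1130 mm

Target 3:2 ≈ 1.500.
A: 1.512 (Δ0.012)  B: 1.274 (Δ0.226)  C: 1.590 (Δ0.090)  D: 1.215 (Δ0.285)

A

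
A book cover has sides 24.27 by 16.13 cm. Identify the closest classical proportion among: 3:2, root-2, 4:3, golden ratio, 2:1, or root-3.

Ratio = 24.27 / 16.13 ≈ 1.505.
Distances: 3:2 1.500 (Δ 0.005); root-2 1.414 (Δ 0.091); 4:3 1.333 (Δ 0.172); golden ratio 1.618 (Δ 0.113); 2:1 2.000 (Δ 0.495); root-3 1.732 (Δ 0.227).

3:2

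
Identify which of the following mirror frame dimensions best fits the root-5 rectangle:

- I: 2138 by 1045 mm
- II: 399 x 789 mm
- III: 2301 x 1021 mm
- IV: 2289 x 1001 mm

III

Ratios (long/short): I ≈ 2.046; II ≈ 1.977; III ≈ 2.254; IV ≈ 2.287.
root-5 ≈ 2.236; option III is nearest (Δ 0.018).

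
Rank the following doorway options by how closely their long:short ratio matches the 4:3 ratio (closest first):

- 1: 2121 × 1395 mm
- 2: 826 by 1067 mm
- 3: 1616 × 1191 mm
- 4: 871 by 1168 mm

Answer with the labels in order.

4, 3, 2, 1

1: 2121/1395 ≈ 1.520 → |1.520 − 1.333| = 0.187
2: 1067/826 ≈ 1.292 → |1.292 − 1.333| = 0.041
3: 1616/1191 ≈ 1.357 → |1.357 − 1.333| = 0.024
4: 1168/871 ≈ 1.341 → |1.341 − 1.333| = 0.008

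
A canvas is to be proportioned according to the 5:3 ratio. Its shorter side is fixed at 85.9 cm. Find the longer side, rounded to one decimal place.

5:3 ≈ 1.66667.
Longer side = 85.9 × 1.66667 ≈ 143.167 → 143.2 cm.

143.2 cm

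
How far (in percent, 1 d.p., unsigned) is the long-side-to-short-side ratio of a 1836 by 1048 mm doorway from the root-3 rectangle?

1.1%

Ratio = 1836 / 1048 ≈ 1.7519.
Ideal root-3 ≈ 1.7321. |1.7519 − 1.7321| / 1.7321 ≈ 1.14% → 1.1%.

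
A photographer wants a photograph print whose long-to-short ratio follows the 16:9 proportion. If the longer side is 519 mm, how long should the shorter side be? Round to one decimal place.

291.9 mm

16:9 ≈ 1.77778.
Shorter side = 519 ÷ 1.77778 ≈ 291.937 → 291.9 mm.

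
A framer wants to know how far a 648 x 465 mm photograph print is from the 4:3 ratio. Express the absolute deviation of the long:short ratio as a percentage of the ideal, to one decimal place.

4.5%

Ratio = 648 / 465 ≈ 1.3935.
Ideal 4:3 ≈ 1.3333. |1.3935 − 1.3333| / 1.3333 ≈ 4.52% → 4.5%.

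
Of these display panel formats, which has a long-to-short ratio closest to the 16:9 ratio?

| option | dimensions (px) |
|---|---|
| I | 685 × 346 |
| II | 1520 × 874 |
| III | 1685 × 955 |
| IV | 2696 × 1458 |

III

Target 16:9 ≈ 1.778.
I: 1.980 (Δ0.202)  II: 1.739 (Δ0.039)  III: 1.764 (Δ0.014)  IV: 1.849 (Δ0.071)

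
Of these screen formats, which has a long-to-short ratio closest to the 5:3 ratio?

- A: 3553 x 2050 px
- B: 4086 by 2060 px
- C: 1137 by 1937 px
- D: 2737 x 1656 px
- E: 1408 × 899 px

D

Target 5:3 ≈ 1.667.
A: 1.733 (Δ0.066)  B: 1.983 (Δ0.316)  C: 1.704 (Δ0.037)  D: 1.653 (Δ0.014)  E: 1.566 (Δ0.101)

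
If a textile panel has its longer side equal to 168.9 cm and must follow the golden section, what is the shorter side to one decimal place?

104.4 cm

golden ratio ≈ 1.61803.
Shorter side = 168.9 ÷ 1.61803 ≈ 104.386 → 104.4 cm.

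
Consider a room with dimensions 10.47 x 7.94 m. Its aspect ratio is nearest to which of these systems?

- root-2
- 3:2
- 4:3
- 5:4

10.47/7.94 ≈ 1.319. Nearest candidates are 4:3 (1.333, off by 0.014) and 5:4 (1.250, off by 0.069).

4:3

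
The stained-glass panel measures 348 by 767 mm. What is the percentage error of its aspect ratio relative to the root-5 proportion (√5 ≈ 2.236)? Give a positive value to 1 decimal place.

1.4%

Ratio = 767 / 348 ≈ 2.2040.
Ideal root-5 ≈ 2.2361. |2.2040 − 2.2361| / 2.2361 ≈ 1.44% → 1.4%.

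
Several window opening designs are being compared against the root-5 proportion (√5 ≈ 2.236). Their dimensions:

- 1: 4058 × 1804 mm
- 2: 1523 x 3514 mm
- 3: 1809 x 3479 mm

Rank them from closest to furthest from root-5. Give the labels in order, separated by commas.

1: 4058/1804 ≈ 2.249 → |2.249 − 2.236| = 0.013
2: 3514/1523 ≈ 2.307 → |2.307 − 2.236| = 0.071
3: 3479/1809 ≈ 1.923 → |1.923 − 2.236| = 0.313

1, 2, 3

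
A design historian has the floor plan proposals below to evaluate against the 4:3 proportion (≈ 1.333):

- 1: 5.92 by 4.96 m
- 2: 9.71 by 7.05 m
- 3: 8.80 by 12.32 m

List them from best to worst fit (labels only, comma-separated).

1: 5.92/4.96 ≈ 1.194 → |1.194 − 1.333| = 0.139
2: 9.71/7.05 ≈ 1.377 → |1.377 − 1.333| = 0.044
3: 12.32/8.80 ≈ 1.400 → |1.400 − 1.333| = 0.067

2, 3, 1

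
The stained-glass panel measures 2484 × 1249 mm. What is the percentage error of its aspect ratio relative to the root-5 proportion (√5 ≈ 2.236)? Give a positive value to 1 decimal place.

11.1%

Ratio = 2484 / 1249 ≈ 1.9888.
Ideal root-5 ≈ 2.2361. |1.9888 − 2.2361| / 2.2361 ≈ 11.06% → 11.1%.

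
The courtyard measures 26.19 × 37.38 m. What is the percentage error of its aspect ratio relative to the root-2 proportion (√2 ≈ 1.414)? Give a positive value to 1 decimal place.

0.9%

Ratio = 37.38 / 26.19 ≈ 1.4273.
Ideal root-2 ≈ 1.4142. |1.4273 − 1.4142| / 1.4142 ≈ 0.93% → 0.9%.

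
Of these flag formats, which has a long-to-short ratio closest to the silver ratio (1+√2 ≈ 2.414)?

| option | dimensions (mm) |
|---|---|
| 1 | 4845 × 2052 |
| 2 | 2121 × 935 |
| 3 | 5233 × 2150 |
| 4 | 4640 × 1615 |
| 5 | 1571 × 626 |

Target silver ratio ≈ 2.414.
1: 2.361 (Δ0.053)  2: 2.268 (Δ0.146)  3: 2.434 (Δ0.020)  4: 2.873 (Δ0.459)  5: 2.510 (Δ0.096)

3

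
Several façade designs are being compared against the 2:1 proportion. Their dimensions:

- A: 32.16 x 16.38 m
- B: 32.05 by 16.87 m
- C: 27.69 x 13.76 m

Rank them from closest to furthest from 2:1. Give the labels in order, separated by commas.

C, A, B

Ratios: A = 32.16 / 16.38 ≈ 1.963; B = 32.05 / 16.87 ≈ 1.900; C = 27.69 / 13.76 ≈ 2.012.
|Δ from 2.000|: A 0.037; B 0.100; C 0.012.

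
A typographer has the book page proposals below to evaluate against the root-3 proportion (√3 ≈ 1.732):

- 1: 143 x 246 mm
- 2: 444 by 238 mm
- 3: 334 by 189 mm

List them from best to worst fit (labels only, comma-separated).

1, 3, 2

1: 246/143 ≈ 1.720 → |1.720 − 1.732| = 0.012
2: 444/238 ≈ 1.866 → |1.866 − 1.732| = 0.134
3: 334/189 ≈ 1.767 → |1.767 − 1.732| = 0.035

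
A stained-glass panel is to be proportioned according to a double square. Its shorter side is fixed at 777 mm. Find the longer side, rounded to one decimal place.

2:1 = 2.00000.
Longer side = 777 × 2.00000 ≈ 1554.000 → 1554.0 mm.

1554.0 mm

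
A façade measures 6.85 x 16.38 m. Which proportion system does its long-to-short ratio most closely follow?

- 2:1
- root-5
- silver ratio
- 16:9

silver ratio

16.38/6.85 ≈ 2.391. Nearest candidates are silver ratio (2.414, off by 0.023) and root-5 (2.236, off by 0.155).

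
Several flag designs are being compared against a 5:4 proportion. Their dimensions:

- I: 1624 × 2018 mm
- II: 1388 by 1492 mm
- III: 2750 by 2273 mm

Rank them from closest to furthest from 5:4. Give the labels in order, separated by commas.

I: 2018/1624 ≈ 1.243 → |1.243 − 1.250| = 0.007
II: 1492/1388 ≈ 1.075 → |1.075 − 1.250| = 0.175
III: 2750/2273 ≈ 1.210 → |1.210 − 1.250| = 0.040

I, III, II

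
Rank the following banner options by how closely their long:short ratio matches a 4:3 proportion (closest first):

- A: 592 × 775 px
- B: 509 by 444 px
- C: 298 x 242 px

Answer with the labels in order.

A, C, B

Ratios: A = 775 / 592 ≈ 1.309; B = 509 / 444 ≈ 1.146; C = 298 / 242 ≈ 1.231.
|Δ from 1.333|: A 0.024; B 0.187; C 0.102.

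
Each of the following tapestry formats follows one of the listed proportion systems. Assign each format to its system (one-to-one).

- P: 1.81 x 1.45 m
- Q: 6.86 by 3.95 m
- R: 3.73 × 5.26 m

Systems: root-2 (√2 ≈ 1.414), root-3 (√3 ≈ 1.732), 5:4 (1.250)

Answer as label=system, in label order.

P = 1.81/1.45 ≈ 1.248 → 5:4 (1.250)
Q = 6.86/3.95 ≈ 1.737 → root-3 (1.732)
R = 5.26/3.73 ≈ 1.410 → root-2 (1.414)

P=5:4, Q=root-3, R=root-2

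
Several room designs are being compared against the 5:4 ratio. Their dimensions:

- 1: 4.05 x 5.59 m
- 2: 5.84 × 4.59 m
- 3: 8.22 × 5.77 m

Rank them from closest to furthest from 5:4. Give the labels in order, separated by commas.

1: 5.59/4.05 ≈ 1.380 → |1.380 − 1.250| = 0.130
2: 5.84/4.59 ≈ 1.272 → |1.272 − 1.250| = 0.022
3: 8.22/5.77 ≈ 1.425 → |1.425 − 1.250| = 0.175

2, 1, 3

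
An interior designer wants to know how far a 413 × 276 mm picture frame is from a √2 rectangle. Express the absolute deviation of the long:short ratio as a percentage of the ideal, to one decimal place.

5.8%

Ratio = 413 / 276 ≈ 1.4964.
Ideal root-2 ≈ 1.4142. |1.4964 − 1.4142| / 1.4142 ≈ 5.81% → 5.8%.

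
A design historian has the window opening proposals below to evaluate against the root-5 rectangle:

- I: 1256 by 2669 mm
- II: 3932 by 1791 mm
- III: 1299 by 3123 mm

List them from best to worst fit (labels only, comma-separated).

II, I, III

Ratios: I = 2669 / 1256 ≈ 2.125; II = 3932 / 1791 ≈ 2.195; III = 3123 / 1299 ≈ 2.404.
|Δ from 2.236|: I 0.111; II 0.041; III 0.168.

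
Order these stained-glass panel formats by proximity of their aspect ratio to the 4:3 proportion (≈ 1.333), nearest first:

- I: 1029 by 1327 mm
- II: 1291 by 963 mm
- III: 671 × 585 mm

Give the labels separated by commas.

Ratios: I = 1327 / 1029 ≈ 1.290; II = 1291 / 963 ≈ 1.341; III = 671 / 585 ≈ 1.147.
|Δ from 1.333|: I 0.043; II 0.008; III 0.186.

II, I, III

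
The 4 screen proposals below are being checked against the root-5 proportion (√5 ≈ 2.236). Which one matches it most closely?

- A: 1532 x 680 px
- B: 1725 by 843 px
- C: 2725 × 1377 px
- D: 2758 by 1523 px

Ratios (long/short): A ≈ 2.253; B ≈ 2.046; C ≈ 1.979; D ≈ 1.811.
root-5 ≈ 2.236; option A is nearest (Δ 0.017).

A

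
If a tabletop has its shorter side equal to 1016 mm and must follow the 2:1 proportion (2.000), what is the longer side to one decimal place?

2:1 = 2.00000.
Longer side = 1016 × 2.00000 ≈ 2032.000 → 2032.0 mm.

2032.0 mm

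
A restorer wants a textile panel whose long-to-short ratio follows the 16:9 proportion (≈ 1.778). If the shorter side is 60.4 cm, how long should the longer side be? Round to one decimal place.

16:9 ≈ 1.77778.
Longer side = 60.4 × 1.77778 ≈ 107.378 → 107.4 cm.

107.4 cm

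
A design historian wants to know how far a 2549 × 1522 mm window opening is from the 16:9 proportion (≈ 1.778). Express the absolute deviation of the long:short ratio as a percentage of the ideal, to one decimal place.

5.8%

Ratio = 2549 / 1522 ≈ 1.6748.
Ideal 16:9 ≈ 1.7778. |1.6748 − 1.7778| / 1.7778 ≈ 5.79% → 5.8%.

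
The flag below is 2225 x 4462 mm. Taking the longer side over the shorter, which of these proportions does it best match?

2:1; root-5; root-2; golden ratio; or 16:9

Ratio = 4462 / 2225 ≈ 2.005.
Distances: 2:1 2.000 (Δ 0.005); root-5 2.236 (Δ 0.231); root-2 1.414 (Δ 0.591); golden ratio 1.618 (Δ 0.387); 16:9 1.778 (Δ 0.227).

2:1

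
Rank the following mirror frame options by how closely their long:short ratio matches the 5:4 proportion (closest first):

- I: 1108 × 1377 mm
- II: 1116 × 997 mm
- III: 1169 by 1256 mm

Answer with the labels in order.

Ratios: I = 1377 / 1108 ≈ 1.243; II = 1116 / 997 ≈ 1.119; III = 1256 / 1169 ≈ 1.074.
|Δ from 1.250|: I 0.007; II 0.131; III 0.176.

I, II, III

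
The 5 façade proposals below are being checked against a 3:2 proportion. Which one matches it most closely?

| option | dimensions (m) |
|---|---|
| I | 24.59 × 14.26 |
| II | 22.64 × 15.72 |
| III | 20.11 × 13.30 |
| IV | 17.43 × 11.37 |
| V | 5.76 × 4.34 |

III

Ratios (long/short): I ≈ 1.724; II ≈ 1.440; III ≈ 1.512; IV ≈ 1.533; V ≈ 1.327.
3:2 ≈ 1.500; option III is nearest (Δ 0.012).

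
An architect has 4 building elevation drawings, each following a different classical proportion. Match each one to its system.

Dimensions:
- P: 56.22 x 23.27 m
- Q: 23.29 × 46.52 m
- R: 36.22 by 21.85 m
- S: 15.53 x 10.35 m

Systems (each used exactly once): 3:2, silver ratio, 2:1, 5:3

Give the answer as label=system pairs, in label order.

P = 56.22/23.27 ≈ 2.416 → silver ratio (2.414)
Q = 46.52/23.29 ≈ 1.997 → 2:1 (2.000)
R = 36.22/21.85 ≈ 1.658 → 5:3 (1.667)
S = 15.53/10.35 ≈ 1.500 → 3:2 (1.500)

P=silver ratio, Q=2:1, R=5:3, S=3:2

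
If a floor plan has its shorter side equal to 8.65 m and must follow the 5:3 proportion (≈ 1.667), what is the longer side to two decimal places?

5:3 ≈ 1.66667.
Longer side = 8.65 × 1.66667 ≈ 14.4167 → 14.42 m.

14.42 m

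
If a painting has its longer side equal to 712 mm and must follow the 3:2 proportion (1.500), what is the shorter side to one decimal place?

3:2 = 1.50000.
Shorter side = 712 ÷ 1.50000 ≈ 474.667 → 474.7 mm.

474.7 mm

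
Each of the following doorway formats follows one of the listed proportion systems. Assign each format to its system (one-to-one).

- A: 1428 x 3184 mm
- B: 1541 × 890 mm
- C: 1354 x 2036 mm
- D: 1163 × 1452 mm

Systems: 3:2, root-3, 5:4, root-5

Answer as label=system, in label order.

A=root-5, B=root-3, C=3:2, D=5:4

Ratios: A ≈ 2.230; B ≈ 1.731; C ≈ 1.504; D ≈ 1.248.
Targets: 3:2 ≈ 1.500; root-3 ≈ 1.732; 5:4 ≈ 1.250; root-5 ≈ 2.236.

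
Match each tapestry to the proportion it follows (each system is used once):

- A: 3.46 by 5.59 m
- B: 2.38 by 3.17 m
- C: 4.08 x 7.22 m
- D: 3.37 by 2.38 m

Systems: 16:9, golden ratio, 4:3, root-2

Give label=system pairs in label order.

A=golden ratio, B=4:3, C=16:9, D=root-2

Ratios: A ≈ 1.616; B ≈ 1.332; C ≈ 1.770; D ≈ 1.416.
Targets: 16:9 ≈ 1.778; golden ratio ≈ 1.618; 4:3 ≈ 1.333; root-2 ≈ 1.414.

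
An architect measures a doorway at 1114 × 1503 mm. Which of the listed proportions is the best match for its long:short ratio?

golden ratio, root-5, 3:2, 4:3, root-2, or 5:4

Ratio = 1503 / 1114 ≈ 1.349.
Distances: golden ratio 1.618 (Δ 0.269); root-5 2.236 (Δ 0.887); 3:2 1.500 (Δ 0.151); 4:3 1.333 (Δ 0.016); root-2 1.414 (Δ 0.065); 5:4 1.250 (Δ 0.099).

4:3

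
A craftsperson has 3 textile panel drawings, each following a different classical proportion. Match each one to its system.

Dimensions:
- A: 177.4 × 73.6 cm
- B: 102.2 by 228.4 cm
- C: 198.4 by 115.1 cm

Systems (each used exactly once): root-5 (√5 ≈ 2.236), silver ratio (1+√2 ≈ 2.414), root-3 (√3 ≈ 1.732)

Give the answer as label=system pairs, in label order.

Ratios: A ≈ 2.410; B ≈ 2.235; C ≈ 1.724.
Targets: root-5 ≈ 2.236; silver ratio ≈ 2.414; root-3 ≈ 1.732.

A=silver ratio, B=root-5, C=root-3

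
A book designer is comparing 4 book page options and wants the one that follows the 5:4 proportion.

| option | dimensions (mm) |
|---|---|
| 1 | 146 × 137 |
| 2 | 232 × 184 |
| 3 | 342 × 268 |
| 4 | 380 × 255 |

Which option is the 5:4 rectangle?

2

Ratios (long/short): 1 ≈ 1.066; 2 ≈ 1.261; 3 ≈ 1.276; 4 ≈ 1.490.
5:4 ≈ 1.250; option 2 is nearest (Δ 0.011).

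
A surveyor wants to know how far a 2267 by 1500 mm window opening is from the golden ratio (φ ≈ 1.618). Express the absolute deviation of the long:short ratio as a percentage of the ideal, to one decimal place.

Ratio = 2267 / 1500 ≈ 1.5113.
Ideal golden ratio ≈ 1.6180. |1.5113 − 1.6180| / 1.6180 ≈ 6.59% → 6.6%.

6.6%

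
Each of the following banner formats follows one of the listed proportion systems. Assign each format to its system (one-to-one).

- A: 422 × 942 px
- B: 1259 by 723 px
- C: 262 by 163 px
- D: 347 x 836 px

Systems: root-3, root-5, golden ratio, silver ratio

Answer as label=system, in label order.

Ratios: A ≈ 2.232; B ≈ 1.741; C ≈ 1.607; D ≈ 2.409.
Targets: root-3 ≈ 1.732; root-5 ≈ 2.236; golden ratio ≈ 1.618; silver ratio ≈ 2.414.

A=root-5, B=root-3, C=golden ratio, D=silver ratio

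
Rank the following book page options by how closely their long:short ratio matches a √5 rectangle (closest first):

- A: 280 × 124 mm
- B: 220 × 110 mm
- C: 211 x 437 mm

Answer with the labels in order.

Ratios: A = 280 / 124 ≈ 2.258; B = 220 / 110 ≈ 2.000; C = 437 / 211 ≈ 2.071.
|Δ from 2.236|: A 0.022; B 0.236; C 0.165.

A, C, B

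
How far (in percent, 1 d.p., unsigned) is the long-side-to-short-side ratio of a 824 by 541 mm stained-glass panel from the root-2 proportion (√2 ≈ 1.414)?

7.7%

Ratio = 824 / 541 ≈ 1.5231.
Ideal root-2 ≈ 1.4142. |1.5231 − 1.4142| / 1.4142 ≈ 7.70% → 7.7%.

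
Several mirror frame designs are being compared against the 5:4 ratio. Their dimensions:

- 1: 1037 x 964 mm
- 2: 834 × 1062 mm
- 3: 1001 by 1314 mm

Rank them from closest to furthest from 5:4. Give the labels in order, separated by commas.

Ratios: 1 = 1037 / 964 ≈ 1.076; 2 = 1062 / 834 ≈ 1.273; 3 = 1314 / 1001 ≈ 1.313.
|Δ from 1.250|: 1 0.174; 2 0.023; 3 0.063.

2, 3, 1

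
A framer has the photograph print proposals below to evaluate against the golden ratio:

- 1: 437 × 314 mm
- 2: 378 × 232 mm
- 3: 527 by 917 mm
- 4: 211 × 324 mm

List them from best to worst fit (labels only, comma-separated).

2, 4, 3, 1

1: 437/314 ≈ 1.392 → |1.392 − 1.618| = 0.226
2: 378/232 ≈ 1.629 → |1.629 − 1.618| = 0.011
3: 917/527 ≈ 1.740 → |1.740 − 1.618| = 0.122
4: 324/211 ≈ 1.536 → |1.536 − 1.618| = 0.082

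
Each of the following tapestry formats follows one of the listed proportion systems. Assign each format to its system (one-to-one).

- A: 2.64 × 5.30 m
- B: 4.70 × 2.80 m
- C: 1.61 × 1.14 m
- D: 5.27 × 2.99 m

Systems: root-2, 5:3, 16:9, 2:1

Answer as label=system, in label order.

A = 5.30/2.64 ≈ 2.008 → 2:1 (2.000)
B = 4.70/2.80 ≈ 1.679 → 5:3 (1.667)
C = 1.61/1.14 ≈ 1.412 → root-2 (1.414)
D = 5.27/2.99 ≈ 1.763 → 16:9 (1.778)

A=2:1, B=5:3, C=root-2, D=16:9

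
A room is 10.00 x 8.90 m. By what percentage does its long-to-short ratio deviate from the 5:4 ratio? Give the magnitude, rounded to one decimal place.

10.1%

Ratio = 10.00 / 8.90 ≈ 1.1236.
Ideal 5:4 = 1.2500. |1.1236 − 1.2500| / 1.2500 ≈ 10.11% → 10.1%.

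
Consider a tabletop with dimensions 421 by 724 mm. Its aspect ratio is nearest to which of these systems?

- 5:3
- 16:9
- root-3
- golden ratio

root-3

724/421 ≈ 1.720. Nearest candidates are root-3 (1.732, off by 0.012) and 5:3 (1.667, off by 0.053).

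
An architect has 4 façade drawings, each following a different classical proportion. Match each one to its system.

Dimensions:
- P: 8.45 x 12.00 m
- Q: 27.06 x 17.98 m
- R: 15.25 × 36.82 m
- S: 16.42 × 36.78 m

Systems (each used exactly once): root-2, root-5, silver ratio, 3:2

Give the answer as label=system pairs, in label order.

P = 12.00/8.45 ≈ 1.420 → root-2 (1.414)
Q = 27.06/17.98 ≈ 1.505 → 3:2 (1.500)
R = 36.82/15.25 ≈ 2.414 → silver ratio (2.414)
S = 36.78/16.42 ≈ 2.240 → root-5 (2.236)

P=root-2, Q=3:2, R=silver ratio, S=root-5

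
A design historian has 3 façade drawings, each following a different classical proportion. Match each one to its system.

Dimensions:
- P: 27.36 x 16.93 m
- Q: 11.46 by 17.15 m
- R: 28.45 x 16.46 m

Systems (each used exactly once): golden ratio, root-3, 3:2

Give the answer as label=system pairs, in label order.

P = 27.36/16.93 ≈ 1.616 → golden ratio (1.618)
Q = 17.15/11.46 ≈ 1.497 → 3:2 (1.500)
R = 28.45/16.46 ≈ 1.728 → root-3 (1.732)

P=golden ratio, Q=3:2, R=root-3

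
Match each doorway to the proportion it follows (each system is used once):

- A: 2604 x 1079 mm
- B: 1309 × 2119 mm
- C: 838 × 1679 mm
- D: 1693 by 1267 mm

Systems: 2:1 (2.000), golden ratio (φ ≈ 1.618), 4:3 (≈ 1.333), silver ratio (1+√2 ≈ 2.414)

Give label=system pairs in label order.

A=silver ratio, B=golden ratio, C=2:1, D=4:3

A = 2604/1079 ≈ 2.413 → silver ratio (2.414)
B = 2119/1309 ≈ 1.619 → golden ratio (1.618)
C = 1679/838 ≈ 2.004 → 2:1 (2.000)
D = 1693/1267 ≈ 1.336 → 4:3 (1.333)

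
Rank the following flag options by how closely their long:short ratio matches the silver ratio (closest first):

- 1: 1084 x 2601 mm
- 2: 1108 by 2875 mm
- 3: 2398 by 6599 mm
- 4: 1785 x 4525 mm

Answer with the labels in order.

1: 2601/1084 ≈ 2.399 → |2.399 − 2.414| = 0.015
2: 2875/1108 ≈ 2.595 → |2.595 − 2.414| = 0.181
3: 6599/2398 ≈ 2.752 → |2.752 − 2.414| = 0.338
4: 4525/1785 ≈ 2.535 → |2.535 − 2.414| = 0.121

1, 4, 2, 3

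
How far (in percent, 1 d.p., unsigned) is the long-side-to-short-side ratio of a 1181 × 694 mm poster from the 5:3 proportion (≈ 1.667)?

2.1%

Ratio = 1181 / 694 ≈ 1.7017.
Ideal 5:3 ≈ 1.6667. |1.7017 − 1.6667| / 1.6667 ≈ 2.10% → 2.1%.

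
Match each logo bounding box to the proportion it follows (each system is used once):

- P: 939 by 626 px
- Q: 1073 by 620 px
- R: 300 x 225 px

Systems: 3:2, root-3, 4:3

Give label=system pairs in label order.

P=3:2, Q=root-3, R=4:3

Ratios: P ≈ 1.500; Q ≈ 1.731; R ≈ 1.333.
Targets: 3:2 ≈ 1.500; root-3 ≈ 1.732; 4:3 ≈ 1.333.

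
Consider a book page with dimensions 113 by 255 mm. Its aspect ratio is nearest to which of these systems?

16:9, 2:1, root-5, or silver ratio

Ratio = 255 / 113 ≈ 2.257.
Distances: 16:9 1.778 (Δ 0.479); 2:1 2.000 (Δ 0.257); root-5 2.236 (Δ 0.021); silver ratio 2.414 (Δ 0.157).

root-5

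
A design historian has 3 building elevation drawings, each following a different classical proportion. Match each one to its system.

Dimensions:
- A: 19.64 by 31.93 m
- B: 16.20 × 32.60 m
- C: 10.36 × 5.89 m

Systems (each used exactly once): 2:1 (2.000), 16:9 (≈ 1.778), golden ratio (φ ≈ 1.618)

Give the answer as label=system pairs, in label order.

Ratios: A ≈ 1.626; B ≈ 2.012; C ≈ 1.759.
Targets: 2:1 ≈ 2.000; 16:9 ≈ 1.778; golden ratio ≈ 1.618.

A=golden ratio, B=2:1, C=16:9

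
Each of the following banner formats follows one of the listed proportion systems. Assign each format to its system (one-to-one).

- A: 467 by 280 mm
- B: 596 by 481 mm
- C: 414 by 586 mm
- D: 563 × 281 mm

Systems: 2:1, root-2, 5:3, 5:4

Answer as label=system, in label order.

Ratios: A ≈ 1.668; B ≈ 1.239; C ≈ 1.415; D ≈ 2.004.
Targets: 2:1 ≈ 2.000; root-2 ≈ 1.414; 5:3 ≈ 1.667; 5:4 ≈ 1.250.

A=5:3, B=5:4, C=root-2, D=2:1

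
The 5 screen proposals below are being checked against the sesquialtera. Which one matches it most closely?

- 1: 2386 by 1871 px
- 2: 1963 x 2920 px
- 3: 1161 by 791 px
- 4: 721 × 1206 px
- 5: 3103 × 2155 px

2

Ratios (long/short): 1 ≈ 1.275; 2 ≈ 1.488; 3 ≈ 1.468; 4 ≈ 1.673; 5 ≈ 1.440.
3:2 ≈ 1.500; option 2 is nearest (Δ 0.012).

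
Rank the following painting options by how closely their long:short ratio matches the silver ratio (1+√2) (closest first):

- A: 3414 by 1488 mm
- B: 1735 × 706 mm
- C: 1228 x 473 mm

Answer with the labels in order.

B, A, C

Ratios: A = 3414 / 1488 ≈ 2.294; B = 1735 / 706 ≈ 2.458; C = 1228 / 473 ≈ 2.596.
|Δ from 2.414|: A 0.120; B 0.044; C 0.182.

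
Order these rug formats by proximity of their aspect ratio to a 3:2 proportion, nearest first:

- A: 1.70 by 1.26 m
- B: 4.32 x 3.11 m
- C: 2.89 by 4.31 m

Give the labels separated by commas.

Ratios: A = 1.70 / 1.26 ≈ 1.349; B = 4.32 / 3.11 ≈ 1.389; C = 4.31 / 2.89 ≈ 1.491.
|Δ from 1.500|: A 0.151; B 0.111; C 0.009.

C, B, A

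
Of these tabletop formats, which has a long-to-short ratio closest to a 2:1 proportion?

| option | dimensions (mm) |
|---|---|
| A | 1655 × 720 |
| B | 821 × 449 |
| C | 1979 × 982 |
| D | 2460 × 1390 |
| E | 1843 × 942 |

Target 2:1 ≈ 2.000.
A: 2.299 (Δ0.299)  B: 1.829 (Δ0.171)  C: 2.015 (Δ0.015)  D: 1.770 (Δ0.230)  E: 1.956 (Δ0.044)

C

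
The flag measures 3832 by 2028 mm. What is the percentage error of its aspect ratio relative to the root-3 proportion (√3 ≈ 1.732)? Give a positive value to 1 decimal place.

9.1%

Ratio = 3832 / 2028 ≈ 1.8895.
Ideal root-3 ≈ 1.7321. |1.8895 − 1.7321| / 1.7321 ≈ 9.09% → 9.1%.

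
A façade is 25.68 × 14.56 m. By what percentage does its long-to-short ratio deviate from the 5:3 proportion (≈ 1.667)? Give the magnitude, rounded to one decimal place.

5.8%

Ratio = 25.68 / 14.56 ≈ 1.7637.
Ideal 5:3 ≈ 1.6667. |1.7637 − 1.6667| / 1.6667 ≈ 5.82% → 5.8%.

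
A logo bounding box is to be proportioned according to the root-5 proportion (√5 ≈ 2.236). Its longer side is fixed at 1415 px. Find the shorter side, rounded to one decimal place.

root-5 ≈ 2.23607.
Shorter side = 1415 ÷ 2.23607 ≈ 632.807 → 632.8 px.

632.8 px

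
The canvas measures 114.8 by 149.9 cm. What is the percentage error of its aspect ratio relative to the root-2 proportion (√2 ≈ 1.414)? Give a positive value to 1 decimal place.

Ratio = 149.9 / 114.8 ≈ 1.3057.
Ideal root-2 ≈ 1.4142. |1.3057 − 1.4142| / 1.4142 ≈ 7.67% → 7.7%.

7.7%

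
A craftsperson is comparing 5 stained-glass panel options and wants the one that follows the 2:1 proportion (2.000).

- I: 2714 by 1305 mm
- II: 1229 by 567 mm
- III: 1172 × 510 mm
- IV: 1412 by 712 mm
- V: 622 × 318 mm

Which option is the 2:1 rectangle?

IV

Target 2:1 ≈ 2.000.
I: 2.080 (Δ0.080)  II: 2.168 (Δ0.168)  III: 2.298 (Δ0.298)  IV: 1.983 (Δ0.017)  V: 1.956 (Δ0.044)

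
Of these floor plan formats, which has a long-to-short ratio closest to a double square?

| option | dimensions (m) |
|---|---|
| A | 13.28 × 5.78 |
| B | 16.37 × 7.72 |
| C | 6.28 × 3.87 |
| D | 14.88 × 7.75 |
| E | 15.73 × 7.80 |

Ratios (long/short): A ≈ 2.298; B ≈ 2.120; C ≈ 1.623; D ≈ 1.920; E ≈ 2.017.
2:1 ≈ 2.000; option E is nearest (Δ 0.017).

E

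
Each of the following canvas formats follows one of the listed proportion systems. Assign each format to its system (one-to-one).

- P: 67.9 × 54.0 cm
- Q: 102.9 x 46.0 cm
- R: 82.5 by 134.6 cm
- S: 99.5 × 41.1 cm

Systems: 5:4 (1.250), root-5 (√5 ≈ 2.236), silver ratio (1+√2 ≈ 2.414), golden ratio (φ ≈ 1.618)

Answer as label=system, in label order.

P=5:4, Q=root-5, R=golden ratio, S=silver ratio

P = 67.9/54.0 ≈ 1.257 → 5:4 (1.250)
Q = 102.9/46.0 ≈ 2.237 → root-5 (2.236)
R = 134.6/82.5 ≈ 1.632 → golden ratio (1.618)
S = 99.5/41.1 ≈ 2.421 → silver ratio (2.414)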